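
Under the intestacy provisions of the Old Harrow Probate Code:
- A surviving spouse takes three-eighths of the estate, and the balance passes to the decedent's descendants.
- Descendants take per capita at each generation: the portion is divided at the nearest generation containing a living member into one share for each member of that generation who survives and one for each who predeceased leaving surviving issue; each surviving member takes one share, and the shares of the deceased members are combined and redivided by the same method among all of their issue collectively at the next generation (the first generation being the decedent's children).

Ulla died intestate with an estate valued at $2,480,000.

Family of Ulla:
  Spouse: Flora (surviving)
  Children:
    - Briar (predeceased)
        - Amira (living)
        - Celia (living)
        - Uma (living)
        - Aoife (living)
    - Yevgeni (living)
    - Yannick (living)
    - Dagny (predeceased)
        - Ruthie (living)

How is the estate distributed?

Flora: $930,000; Amira: $155,000; Celia: $155,000; Uma: $155,000; Aoife: $155,000; Yevgeni: $387,500; Yannick: $387,500; Ruthie: $155,000

Flora takes three-eighths of $2,480,000 = $930,000. The remaining $1,550,000 passes to the descendants.
The descendants' portion ($1,550,000) is divided at the children's generation into 4 shares of $387,500. Yevgeni and Yannick each take $387,500. The 2 shares of the deceased (Briar and Dagny) are combined into a pool of $775,000.
That pool ($775,000) is divided at the grandchildren's generation equally among Amira, Celia, Uma, Aoife, and Ruthie: $155,000 each.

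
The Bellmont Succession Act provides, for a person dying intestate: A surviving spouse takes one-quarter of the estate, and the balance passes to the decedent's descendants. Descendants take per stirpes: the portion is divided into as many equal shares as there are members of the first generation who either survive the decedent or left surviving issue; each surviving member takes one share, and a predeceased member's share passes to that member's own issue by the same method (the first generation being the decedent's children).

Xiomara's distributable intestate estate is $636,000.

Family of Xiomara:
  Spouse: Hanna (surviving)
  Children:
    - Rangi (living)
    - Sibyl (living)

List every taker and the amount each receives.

Hanna takes one-quarter of $636,000 = $159,000. The remaining $477,000 passes to the descendants.
The descendants' portion ($477,000) is divided into 2 shares of $238,500: Rangi and Sibyl each take $238,500.

Hanna: $159,000; Rangi: $238,500; Sibyl: $238,500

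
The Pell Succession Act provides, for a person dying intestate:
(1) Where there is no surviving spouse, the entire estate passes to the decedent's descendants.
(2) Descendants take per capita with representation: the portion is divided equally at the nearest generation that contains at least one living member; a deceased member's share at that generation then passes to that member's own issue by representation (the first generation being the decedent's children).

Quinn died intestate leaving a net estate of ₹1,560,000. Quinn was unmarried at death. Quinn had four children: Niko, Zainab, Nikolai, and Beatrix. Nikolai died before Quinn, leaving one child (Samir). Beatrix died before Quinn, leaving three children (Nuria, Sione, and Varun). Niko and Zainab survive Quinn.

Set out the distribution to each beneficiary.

Niko: ₹390,000; Zainab: ₹390,000; Samir: ₹390,000; Nuria: ₹130,000; Sione: ₹130,000; Varun: ₹130,000

The entire ₹1,560,000 passes to the descendants.
That amount (₹1,560,000) is divided into 4 shares of ₹390,000: Niko and Zainab each take ₹390,000; Nikolai's ₹390,000 share passes to Nikolai's issue; Beatrix's ₹390,000 share passes to Beatrix's issue.
Nikolai's share (₹390,000) passes entirely to Samir.
Beatrix's share (₹390,000) is divided into 3 shares of ₹130,000: Nuria, Sione, and Varun each take ₹130,000.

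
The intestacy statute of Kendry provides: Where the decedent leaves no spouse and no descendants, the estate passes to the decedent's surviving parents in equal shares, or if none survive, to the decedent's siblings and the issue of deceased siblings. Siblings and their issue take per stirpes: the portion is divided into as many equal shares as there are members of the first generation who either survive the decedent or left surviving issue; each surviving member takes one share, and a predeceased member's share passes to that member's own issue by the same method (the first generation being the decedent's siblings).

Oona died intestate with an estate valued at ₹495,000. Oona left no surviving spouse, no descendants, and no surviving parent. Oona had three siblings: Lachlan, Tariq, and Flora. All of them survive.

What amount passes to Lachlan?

The entire ₹495,000 passes to the siblings and their issue.
That amount (₹495,000) is divided into 3 shares of ₹165,000: Lachlan, Tariq, and Flora each take ₹165,000.

Lachlan receives ₹165,000.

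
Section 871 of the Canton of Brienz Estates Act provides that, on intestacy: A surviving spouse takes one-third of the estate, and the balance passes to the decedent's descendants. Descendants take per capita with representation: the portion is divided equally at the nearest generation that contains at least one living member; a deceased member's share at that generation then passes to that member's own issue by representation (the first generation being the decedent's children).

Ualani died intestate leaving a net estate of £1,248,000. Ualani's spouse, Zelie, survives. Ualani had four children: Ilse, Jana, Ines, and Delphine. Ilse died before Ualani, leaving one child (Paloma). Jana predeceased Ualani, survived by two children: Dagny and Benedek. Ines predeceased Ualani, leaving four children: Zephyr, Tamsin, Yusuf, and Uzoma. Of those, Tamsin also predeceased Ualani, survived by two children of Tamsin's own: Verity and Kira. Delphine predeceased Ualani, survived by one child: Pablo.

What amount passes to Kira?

Kira receives £52,000.

Zelie takes one-third of £1,248,000 = £416,000. The remaining £832,000 passes to the descendants.
No child survives, so the initial division is made at the grandchildren's generation.
The descendants' portion (£832,000) is divided into 8 shares of £104,000: Paloma, Dagny, Benedek, Zephyr, Yusuf, Uzoma, and Pablo each take £104,000; Tamsin's £104,000 share passes to Tamsin's issue.
Tamsin's share (£104,000) is divided into 2 shares of £52,000: Verity and Kira each take £52,000.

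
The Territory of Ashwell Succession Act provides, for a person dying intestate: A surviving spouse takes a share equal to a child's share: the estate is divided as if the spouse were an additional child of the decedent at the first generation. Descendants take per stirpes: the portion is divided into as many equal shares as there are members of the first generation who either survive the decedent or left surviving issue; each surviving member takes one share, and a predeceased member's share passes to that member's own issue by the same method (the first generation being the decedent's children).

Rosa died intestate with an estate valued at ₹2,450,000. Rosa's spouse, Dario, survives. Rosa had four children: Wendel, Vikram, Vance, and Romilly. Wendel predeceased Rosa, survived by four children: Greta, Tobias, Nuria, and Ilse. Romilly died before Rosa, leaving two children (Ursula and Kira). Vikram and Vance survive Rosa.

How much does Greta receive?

The spouse counts as an additional share at the children's level, so there are 5 primary shares of ₹490,000. Dario takes one such share (₹490,000).
The children's combined portion (₹1,960,000) is divided into 4 shares of ₹490,000: Vikram and Vance each take ₹490,000; Wendel's ₹490,000 share passes to Wendel's issue; Romilly's ₹490,000 share passes to Romilly's issue.
Wendel's share (₹490,000) is divided into 4 shares of ₹122,500: Greta, Tobias, Nuria, and Ilse each take ₹122,500.
Romilly's share (₹490,000) is divided into 2 shares of ₹245,000: Ursula and Kira each take ₹245,000.

Greta receives ₹122,500.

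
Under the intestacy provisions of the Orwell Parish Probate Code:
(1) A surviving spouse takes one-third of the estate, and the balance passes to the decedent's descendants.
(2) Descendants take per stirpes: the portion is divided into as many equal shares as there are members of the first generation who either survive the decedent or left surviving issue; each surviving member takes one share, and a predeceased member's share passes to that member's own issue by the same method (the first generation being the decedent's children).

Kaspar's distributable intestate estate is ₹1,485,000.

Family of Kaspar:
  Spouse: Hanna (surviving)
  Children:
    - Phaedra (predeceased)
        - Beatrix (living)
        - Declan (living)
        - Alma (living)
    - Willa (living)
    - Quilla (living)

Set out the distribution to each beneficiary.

Hanna takes one-third of ₹1,485,000 = ₹495,000. The remaining ₹990,000 passes to the descendants.
The descendants' portion (₹990,000) is divided into 3 shares of ₹330,000: Willa and Quilla each take ₹330,000; Phaedra's ₹330,000 share passes to Phaedra's issue.
Phaedra's share (₹330,000) is divided into 3 shares of ₹110,000: Beatrix, Declan, and Alma each take ₹110,000.

Hanna: ₹495,000; Beatrix: ₹110,000; Declan: ₹110,000; Alma: ₹110,000; Willa: ₹330,000; Quilla: ₹330,000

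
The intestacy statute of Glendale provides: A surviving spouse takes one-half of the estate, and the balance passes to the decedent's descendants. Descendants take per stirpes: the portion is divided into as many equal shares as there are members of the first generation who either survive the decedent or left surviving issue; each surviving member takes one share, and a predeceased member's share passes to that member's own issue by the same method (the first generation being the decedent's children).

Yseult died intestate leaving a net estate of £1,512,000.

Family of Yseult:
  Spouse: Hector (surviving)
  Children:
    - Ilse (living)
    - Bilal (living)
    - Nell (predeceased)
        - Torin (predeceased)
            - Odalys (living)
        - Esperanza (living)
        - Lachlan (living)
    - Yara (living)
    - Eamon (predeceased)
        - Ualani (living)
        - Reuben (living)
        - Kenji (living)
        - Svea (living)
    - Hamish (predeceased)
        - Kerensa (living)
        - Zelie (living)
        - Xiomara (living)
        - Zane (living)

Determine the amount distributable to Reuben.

Hector takes one-half of £1,512,000 = £756,000. The remaining £756,000 passes to the descendants.
The descendants' portion (£756,000) is divided into 6 shares of £126,000: Ilse, Bilal, and Yara each take £126,000; Nell's £126,000 share passes to Nell's issue; Eamon's £126,000 share passes to Eamon's issue; Hamish's £126,000 share passes to Hamish's issue.
Nell's share (£126,000) is divided into 3 shares of £42,000: Esperanza and Lachlan each take £42,000; Torin's £42,000 share passes to Torin's issue.
Torin's share (£42,000) passes entirely to Odalys.
Eamon's share (£126,000) is divided into 4 shares of £31,500: Ualani, Reuben, Kenji, and Svea each take £31,500.
Hamish's share (£126,000) is divided into 4 shares of £31,500: Kerensa, Zelie, Xiomara, and Zane each take £31,500.

Reuben receives £31,500.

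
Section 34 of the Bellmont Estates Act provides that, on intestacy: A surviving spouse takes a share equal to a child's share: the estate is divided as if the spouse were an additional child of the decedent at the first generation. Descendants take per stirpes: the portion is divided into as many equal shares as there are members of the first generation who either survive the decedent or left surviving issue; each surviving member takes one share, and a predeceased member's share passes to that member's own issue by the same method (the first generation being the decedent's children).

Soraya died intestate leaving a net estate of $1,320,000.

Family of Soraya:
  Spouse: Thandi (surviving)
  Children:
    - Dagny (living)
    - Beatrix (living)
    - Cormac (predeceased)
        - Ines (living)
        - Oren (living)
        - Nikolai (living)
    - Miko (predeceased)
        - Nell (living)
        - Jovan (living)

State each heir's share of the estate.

Thandi: $264,000; Dagny: $264,000; Beatrix: $264,000; Ines: $88,000; Oren: $88,000; Nikolai: $88,000; Nell: $132,000; Jovan: $132,000

The spouse counts as an additional share at the children's level, so there are 5 primary shares of $264,000. Thandi takes one such share ($264,000).
The children's combined portion ($1,056,000) is divided into 4 shares of $264,000: Dagny and Beatrix each take $264,000; Cormac's $264,000 share passes to Cormac's issue; Miko's $264,000 share passes to Miko's issue.
Cormac's share ($264,000) is divided into 3 shares of $88,000: Ines, Oren, and Nikolai each take $88,000.
Miko's share ($264,000) is divided into 2 shares of $132,000: Nell and Jovan each take $132,000.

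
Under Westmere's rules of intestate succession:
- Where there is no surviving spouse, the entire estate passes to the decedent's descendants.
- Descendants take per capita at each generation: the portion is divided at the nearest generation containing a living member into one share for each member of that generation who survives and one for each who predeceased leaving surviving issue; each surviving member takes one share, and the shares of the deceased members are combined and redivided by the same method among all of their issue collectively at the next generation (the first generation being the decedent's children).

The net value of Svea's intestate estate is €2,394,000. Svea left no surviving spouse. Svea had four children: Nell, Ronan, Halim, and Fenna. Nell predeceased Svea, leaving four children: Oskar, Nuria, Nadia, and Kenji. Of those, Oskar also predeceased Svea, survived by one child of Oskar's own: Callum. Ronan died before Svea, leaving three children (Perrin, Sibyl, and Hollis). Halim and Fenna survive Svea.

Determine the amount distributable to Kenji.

The entire €2,394,000 passes to the descendants.
That amount (€2,394,000) is divided at the children's generation into 4 shares of €598,500. Halim and Fenna each take €598,500. The 2 shares of the deceased (Nell and Ronan) are combined into a pool of €1,197,000.
That pool (€1,197,000) is divided at the grandchildren's generation into 7 shares of €171,000. Nuria, Nadia, Kenji, Perrin, Sibyl, and Hollis each take €171,000. The remaining share for the deceased Oskar (€171,000) is carried to the next generation.
That pool (€171,000) passes entirely to Callum, the sole taker at the great-grandchildren's generation.

Kenji receives €171,000.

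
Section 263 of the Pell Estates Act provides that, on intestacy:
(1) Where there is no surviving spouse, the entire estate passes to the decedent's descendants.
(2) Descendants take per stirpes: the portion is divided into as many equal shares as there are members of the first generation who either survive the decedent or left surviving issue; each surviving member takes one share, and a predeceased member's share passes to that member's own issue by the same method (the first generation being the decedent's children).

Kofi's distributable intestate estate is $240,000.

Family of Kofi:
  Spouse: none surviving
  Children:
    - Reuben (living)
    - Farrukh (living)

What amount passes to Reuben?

Reuben receives $120,000.

The entire $240,000 passes to the descendants.
That amount ($240,000) is divided into 2 shares of $120,000: Reuben and Farrukh each take $120,000.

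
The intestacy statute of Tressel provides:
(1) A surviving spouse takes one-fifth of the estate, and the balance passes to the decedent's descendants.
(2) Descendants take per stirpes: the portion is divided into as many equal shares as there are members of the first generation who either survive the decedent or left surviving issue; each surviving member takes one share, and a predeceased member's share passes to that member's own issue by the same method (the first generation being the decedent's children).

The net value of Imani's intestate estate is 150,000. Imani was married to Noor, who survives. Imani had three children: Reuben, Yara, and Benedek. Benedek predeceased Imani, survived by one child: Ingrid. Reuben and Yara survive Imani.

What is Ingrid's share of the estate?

Ingrid receives 40,000.

Noor takes one-fifth of 150,000 = 30,000. The remaining 120,000 passes to the descendants.
The descendants' portion (120,000) is divided into 3 shares of 40,000: Reuben and Yara each take 40,000; Benedek's 40,000 share passes to Benedek's issue.
Benedek's share (40,000) passes entirely to Ingrid.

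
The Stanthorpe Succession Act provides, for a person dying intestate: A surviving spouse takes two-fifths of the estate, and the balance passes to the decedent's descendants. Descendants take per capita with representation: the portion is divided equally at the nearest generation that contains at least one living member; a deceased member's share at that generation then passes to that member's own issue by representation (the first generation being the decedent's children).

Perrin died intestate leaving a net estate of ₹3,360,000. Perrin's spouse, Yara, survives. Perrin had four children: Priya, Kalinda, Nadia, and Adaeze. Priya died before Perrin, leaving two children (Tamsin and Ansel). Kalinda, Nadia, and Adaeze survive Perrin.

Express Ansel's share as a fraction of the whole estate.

Yara takes two-fifths of ₹3,360,000 = ₹1,344,000. The remaining ₹2,016,000 passes to the descendants.
The descendants' portion (₹2,016,000) is divided into 4 shares of ₹504,000: Kalinda, Nadia, and Adaeze each take ₹504,000; Priya's ₹504,000 share passes to Priya's issue.
Priya's share (₹504,000) is divided into 2 shares of ₹252,000: Tamsin and Ansel each take ₹252,000.

Ansel receives 3/40 of the estate.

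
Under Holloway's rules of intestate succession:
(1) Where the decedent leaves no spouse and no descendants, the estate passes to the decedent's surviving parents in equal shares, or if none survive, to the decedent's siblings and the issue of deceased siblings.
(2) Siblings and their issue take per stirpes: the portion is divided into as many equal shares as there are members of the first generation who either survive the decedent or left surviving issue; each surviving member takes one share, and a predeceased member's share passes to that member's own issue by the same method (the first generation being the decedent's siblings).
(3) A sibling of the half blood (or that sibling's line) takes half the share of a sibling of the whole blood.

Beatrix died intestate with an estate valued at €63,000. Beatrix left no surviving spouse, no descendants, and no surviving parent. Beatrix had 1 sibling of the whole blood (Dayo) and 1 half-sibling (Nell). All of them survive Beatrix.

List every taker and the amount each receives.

The entire €63,000 passes to the siblings and their issue.
Counting each half-blood sibling's line as half a unit, there are 3/2 units in €63,000, so one unit is €42,000. Whole-blood lines (Dayo) take €42,000 each; half-blood lines (Nell) take €21,000 each.

Nell: €21,000; Dayo: €42,000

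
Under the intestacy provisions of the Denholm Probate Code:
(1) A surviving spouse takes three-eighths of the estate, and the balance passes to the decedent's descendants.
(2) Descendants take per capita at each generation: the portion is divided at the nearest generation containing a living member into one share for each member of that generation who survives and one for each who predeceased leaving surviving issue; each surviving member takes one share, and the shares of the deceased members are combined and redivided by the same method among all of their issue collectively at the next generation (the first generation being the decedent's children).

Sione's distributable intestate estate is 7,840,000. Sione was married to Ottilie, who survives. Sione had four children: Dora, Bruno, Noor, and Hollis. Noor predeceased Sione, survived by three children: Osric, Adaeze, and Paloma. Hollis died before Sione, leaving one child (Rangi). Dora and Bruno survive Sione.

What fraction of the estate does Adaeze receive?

Ottilie takes three-eighths of 7,840,000 = 2,940,000. The remaining 4,900,000 passes to the descendants.
The descendants' portion (4,900,000) is divided at the children's generation into 4 shares of 1,225,000. Dora and Bruno each take 1,225,000. The 2 shares of the deceased (Noor and Hollis) are combined into a pool of 2,450,000.
That pool (2,450,000) is divided at the grandchildren's generation equally among Osric, Adaeze, Paloma, and Rangi: 612,500 each.

Adaeze receives 5/64 of the estate.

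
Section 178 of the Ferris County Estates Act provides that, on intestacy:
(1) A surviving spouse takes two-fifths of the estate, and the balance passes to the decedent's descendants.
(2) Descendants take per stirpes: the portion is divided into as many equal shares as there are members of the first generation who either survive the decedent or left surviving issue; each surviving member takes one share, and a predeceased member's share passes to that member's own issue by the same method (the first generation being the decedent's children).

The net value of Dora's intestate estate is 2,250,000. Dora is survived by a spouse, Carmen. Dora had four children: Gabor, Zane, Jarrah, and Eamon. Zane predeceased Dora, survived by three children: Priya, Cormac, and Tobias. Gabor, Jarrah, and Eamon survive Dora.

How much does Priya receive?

Carmen takes two-fifths of 2,250,000 = 900,000. The remaining 1,350,000 passes to the descendants.
The descendants' portion (1,350,000) is divided into 4 shares of 337,500: Gabor, Jarrah, and Eamon each take 337,500; Zane's 337,500 share passes to Zane's issue.
Zane's share (337,500) is divided into 3 shares of 112,500: Priya, Cormac, and Tobias each take 112,500.

Priya receives 112,500.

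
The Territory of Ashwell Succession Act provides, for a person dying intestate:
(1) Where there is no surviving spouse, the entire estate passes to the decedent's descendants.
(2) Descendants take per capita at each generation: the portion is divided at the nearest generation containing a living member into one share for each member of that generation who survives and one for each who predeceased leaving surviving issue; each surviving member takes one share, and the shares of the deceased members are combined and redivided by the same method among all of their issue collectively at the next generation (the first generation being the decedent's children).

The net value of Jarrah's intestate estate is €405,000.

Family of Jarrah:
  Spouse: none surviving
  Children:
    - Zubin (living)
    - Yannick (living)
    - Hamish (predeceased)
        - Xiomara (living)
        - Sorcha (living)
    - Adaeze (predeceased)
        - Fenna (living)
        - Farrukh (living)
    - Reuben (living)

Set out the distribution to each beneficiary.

Zubin: €81,000; Yannick: €81,000; Xiomara: €40,500; Sorcha: €40,500; Fenna: €40,500; Farrukh: €40,500; Reuben: €81,000

The entire €405,000 passes to the descendants.
That amount (€405,000) is divided at the children's generation into 5 shares of €81,000. Zubin, Yannick, and Reuben each take €81,000. The 2 shares of the deceased (Hamish and Adaeze) are combined into a pool of €162,000.
That pool (€162,000) is divided at the grandchildren's generation equally among Xiomara, Sorcha, Fenna, and Farrukh: €40,500 each.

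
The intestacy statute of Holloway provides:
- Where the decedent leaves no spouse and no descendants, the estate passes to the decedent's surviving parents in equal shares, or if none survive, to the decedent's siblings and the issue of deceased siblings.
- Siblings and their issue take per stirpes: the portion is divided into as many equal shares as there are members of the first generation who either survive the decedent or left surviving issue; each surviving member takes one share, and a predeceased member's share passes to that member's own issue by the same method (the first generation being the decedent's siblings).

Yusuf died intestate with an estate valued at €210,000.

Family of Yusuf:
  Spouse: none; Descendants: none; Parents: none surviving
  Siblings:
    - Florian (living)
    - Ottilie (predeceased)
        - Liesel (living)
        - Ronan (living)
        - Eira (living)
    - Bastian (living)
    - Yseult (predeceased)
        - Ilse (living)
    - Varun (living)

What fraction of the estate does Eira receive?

Eira receives 1/15 of the estate.

The entire €210,000 passes to the siblings and their issue.
That amount (€210,000) is divided into 5 shares of €42,000: Florian, Bastian, and Varun each take €42,000; Ottilie's €42,000 share passes to Ottilie's issue; Yseult's €42,000 share passes to Yseult's issue.
Ottilie's share (€42,000) is divided into 3 shares of €14,000: Liesel, Ronan, and Eira each take €14,000.
Yseult's share (€42,000) passes entirely to Ilse.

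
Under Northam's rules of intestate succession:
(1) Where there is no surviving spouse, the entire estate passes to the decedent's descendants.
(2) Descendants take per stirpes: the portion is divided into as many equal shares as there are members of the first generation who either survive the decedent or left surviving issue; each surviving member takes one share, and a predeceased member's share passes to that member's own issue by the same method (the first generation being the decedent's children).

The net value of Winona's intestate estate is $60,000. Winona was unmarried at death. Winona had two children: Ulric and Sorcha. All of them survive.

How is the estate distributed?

The entire $60,000 passes to the descendants.
That amount ($60,000) is divided into 2 shares of $30,000: Ulric and Sorcha each take $30,000.

Ulric: $30,000; Sorcha: $30,000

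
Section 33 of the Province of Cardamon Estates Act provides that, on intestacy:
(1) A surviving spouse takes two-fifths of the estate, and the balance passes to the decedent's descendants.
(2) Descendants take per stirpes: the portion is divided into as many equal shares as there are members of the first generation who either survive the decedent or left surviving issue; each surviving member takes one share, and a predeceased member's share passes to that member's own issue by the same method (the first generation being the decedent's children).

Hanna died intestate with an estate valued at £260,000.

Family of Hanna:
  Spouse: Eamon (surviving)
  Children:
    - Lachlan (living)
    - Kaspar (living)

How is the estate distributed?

Eamon takes two-fifths of £260,000 = £104,000. The remaining £156,000 passes to the descendants.
The descendants' portion (£156,000) is divided into 2 shares of £78,000: Lachlan and Kaspar each take £78,000.

Eamon: £104,000; Lachlan: £78,000; Kaspar: £78,000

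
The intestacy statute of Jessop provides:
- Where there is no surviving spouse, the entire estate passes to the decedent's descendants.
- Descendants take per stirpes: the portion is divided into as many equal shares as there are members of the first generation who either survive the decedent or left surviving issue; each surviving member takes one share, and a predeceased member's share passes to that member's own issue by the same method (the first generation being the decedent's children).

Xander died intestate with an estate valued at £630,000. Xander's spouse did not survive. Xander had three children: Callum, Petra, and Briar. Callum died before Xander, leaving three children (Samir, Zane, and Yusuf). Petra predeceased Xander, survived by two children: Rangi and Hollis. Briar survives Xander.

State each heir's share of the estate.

Samir: £70,000; Zane: £70,000; Yusuf: £70,000; Rangi: £105,000; Hollis: £105,000; Briar: £210,000

The entire £630,000 passes to the descendants.
That amount (£630,000) is divided into 3 shares of £210,000: Briar takes £210,000; Callum's £210,000 share passes to Callum's issue; Petra's £210,000 share passes to Petra's issue.
Callum's share (£210,000) is divided into 3 shares of £70,000: Samir, Zane, and Yusuf each take £70,000.
Petra's share (£210,000) is divided into 2 shares of £105,000: Rangi and Hollis each take £105,000.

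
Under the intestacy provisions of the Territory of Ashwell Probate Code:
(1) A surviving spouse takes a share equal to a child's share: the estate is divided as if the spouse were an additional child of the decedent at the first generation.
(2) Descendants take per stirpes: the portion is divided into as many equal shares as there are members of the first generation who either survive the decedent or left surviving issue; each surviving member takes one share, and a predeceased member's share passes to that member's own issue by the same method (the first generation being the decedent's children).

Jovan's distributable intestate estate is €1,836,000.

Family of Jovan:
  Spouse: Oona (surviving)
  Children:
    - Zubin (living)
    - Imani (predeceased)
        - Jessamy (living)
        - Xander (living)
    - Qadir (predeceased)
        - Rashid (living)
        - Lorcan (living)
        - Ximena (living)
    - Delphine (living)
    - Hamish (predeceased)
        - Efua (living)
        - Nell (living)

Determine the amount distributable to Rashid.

The spouse counts as an additional share at the children's level, so there are 6 primary shares of €306,000. Oona takes one such share (€306,000).
The children's combined portion (€1,530,000) is divided into 5 shares of €306,000: Zubin and Delphine each take €306,000; Imani's €306,000 share passes to Imani's issue; Qadir's €306,000 share passes to Qadir's issue; Hamish's €306,000 share passes to Hamish's issue.
Imani's share (€306,000) is divided into 2 shares of €153,000: Jessamy and Xander each take €153,000.
Qadir's share (€306,000) is divided into 3 shares of €102,000: Rashid, Lorcan, and Ximena each take €102,000.
Hamish's share (€306,000) is divided into 2 shares of €153,000: Efua and Nell each take €153,000.

Rashid receives €102,000.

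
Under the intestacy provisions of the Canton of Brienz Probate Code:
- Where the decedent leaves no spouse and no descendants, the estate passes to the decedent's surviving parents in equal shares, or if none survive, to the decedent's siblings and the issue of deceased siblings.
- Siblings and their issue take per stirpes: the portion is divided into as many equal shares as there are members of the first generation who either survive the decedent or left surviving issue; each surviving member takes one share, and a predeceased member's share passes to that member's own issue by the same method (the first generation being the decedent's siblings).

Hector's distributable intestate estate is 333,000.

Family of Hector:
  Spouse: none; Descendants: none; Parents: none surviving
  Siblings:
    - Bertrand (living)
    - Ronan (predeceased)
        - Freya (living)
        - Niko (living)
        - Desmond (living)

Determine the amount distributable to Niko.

Niko receives 55,500.

The entire 333,000 passes to the siblings and their issue.
That amount (333,000) is divided into 2 shares of 166,500: Bertrand takes 166,500; Ronan's 166,500 share passes to Ronan's issue.
Ronan's share (166,500) is divided into 3 shares of 55,500: Freya, Niko, and Desmond each take 55,500.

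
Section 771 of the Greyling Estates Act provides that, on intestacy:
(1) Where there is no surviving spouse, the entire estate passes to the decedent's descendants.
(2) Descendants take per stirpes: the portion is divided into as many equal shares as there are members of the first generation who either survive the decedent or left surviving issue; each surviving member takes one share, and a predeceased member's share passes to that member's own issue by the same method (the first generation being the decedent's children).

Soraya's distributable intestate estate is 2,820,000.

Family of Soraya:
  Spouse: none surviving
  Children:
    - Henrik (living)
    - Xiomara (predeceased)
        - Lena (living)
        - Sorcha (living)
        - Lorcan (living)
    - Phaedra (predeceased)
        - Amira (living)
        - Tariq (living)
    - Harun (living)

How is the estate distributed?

Henrik: 705,000; Lena: 235,000; Sorcha: 235,000; Lorcan: 235,000; Amira: 352,500; Tariq: 352,500; Harun: 705,000

The entire 2,820,000 passes to the descendants.
That amount (2,820,000) is divided into 4 shares of 705,000: Henrik and Harun each take 705,000; Xiomara's 705,000 share passes to Xiomara's issue; Phaedra's 705,000 share passes to Phaedra's issue.
Xiomara's share (705,000) is divided into 3 shares of 235,000: Lena, Sorcha, and Lorcan each take 235,000.
Phaedra's share (705,000) is divided into 2 shares of 352,500: Amira and Tariq each take 352,500.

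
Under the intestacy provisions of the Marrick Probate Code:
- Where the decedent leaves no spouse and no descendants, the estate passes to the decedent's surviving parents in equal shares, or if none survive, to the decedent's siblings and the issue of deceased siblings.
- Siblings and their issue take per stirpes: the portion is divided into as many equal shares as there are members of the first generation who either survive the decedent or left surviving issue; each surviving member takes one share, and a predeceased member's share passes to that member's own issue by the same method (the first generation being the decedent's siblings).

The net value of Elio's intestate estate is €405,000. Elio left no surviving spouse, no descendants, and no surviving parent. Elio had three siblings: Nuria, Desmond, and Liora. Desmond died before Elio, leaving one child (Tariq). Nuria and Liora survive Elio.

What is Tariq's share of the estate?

Tariq receives €135,000.

The entire €405,000 passes to the siblings and their issue.
That amount (€405,000) is divided into 3 shares of €135,000: Nuria and Liora each take €135,000; Desmond's €135,000 share passes to Desmond's issue.
Desmond's share (€135,000) passes entirely to Tariq.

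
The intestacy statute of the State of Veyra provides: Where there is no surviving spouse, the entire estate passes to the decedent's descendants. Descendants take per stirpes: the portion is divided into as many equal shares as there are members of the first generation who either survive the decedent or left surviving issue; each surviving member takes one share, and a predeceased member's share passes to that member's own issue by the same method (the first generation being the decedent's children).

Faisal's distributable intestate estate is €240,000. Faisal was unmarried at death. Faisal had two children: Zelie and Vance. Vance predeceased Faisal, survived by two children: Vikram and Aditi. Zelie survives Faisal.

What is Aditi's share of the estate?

The entire €240,000 passes to the descendants.
That amount (€240,000) is divided into 2 shares of €120,000: Zelie takes €120,000; Vance's €120,000 share passes to Vance's issue.
Vance's share (€120,000) is divided into 2 shares of €60,000: Vikram and Aditi each take €60,000.

Aditi receives €60,000.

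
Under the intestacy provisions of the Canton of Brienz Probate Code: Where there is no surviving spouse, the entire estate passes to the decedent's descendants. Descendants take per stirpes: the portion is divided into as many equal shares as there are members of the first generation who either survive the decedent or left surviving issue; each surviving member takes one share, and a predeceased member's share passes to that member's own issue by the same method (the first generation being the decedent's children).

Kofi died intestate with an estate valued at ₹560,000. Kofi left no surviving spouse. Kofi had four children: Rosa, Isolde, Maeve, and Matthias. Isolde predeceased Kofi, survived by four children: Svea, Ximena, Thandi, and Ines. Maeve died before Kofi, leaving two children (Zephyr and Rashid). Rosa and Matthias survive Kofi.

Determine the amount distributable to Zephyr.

Zephyr receives ₹70,000.

The entire ₹560,000 passes to the descendants.
That amount (₹560,000) is divided into 4 shares of ₹140,000: Rosa and Matthias each take ₹140,000; Isolde's ₹140,000 share passes to Isolde's issue; Maeve's ₹140,000 share passes to Maeve's issue.
Isolde's share (₹140,000) is divided into 4 shares of ₹35,000: Svea, Ximena, Thandi, and Ines each take ₹35,000.
Maeve's share (₹140,000) is divided into 2 shares of ₹70,000: Zephyr and Rashid each take ₹70,000.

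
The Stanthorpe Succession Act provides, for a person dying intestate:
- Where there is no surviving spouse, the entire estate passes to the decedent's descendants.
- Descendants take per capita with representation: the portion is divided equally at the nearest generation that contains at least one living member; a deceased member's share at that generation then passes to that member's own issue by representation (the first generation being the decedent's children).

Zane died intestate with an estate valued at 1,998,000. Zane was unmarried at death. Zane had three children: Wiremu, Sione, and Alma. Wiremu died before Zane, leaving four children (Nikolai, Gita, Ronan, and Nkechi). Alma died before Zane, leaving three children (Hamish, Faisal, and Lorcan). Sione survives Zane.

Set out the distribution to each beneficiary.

Nikolai: 166,500; Gita: 166,500; Ronan: 166,500; Nkechi: 166,500; Sione: 666,000; Hamish: 222,000; Faisal: 222,000; Lorcan: 222,000

The entire 1,998,000 passes to the descendants.
That amount (1,998,000) is divided into 3 shares of 666,000: Sione takes 666,000; Wiremu's 666,000 share passes to Wiremu's issue; Alma's 666,000 share passes to Alma's issue.
Wiremu's share (666,000) is divided into 4 shares of 166,500: Nikolai, Gita, Ronan, and Nkechi each take 166,500.
Alma's share (666,000) is divided into 3 shares of 222,000: Hamish, Faisal, and Lorcan each take 222,000.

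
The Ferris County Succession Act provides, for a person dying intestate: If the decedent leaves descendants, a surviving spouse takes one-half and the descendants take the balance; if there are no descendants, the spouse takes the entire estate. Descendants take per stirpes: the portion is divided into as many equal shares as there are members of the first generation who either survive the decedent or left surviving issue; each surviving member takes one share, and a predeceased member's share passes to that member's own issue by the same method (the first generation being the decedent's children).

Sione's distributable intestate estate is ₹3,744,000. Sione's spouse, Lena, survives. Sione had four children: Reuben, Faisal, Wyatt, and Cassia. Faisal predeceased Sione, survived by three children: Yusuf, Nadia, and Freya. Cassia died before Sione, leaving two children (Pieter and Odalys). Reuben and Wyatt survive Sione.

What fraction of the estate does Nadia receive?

Lena takes one-half of ₹3,744,000 = ₹1,872,000. The remaining ₹1,872,000 passes to the descendants.
The descendants' portion (₹1,872,000) is divided into 4 shares of ₹468,000: Reuben and Wyatt each take ₹468,000; Faisal's ₹468,000 share passes to Faisal's issue; Cassia's ₹468,000 share passes to Cassia's issue.
Faisal's share (₹468,000) is divided into 3 shares of ₹156,000: Yusuf, Nadia, and Freya each take ₹156,000.
Cassia's share (₹468,000) is divided into 2 shares of ₹234,000: Pieter and Odalys each take ₹234,000.

Nadia receives 1/24 of the estate.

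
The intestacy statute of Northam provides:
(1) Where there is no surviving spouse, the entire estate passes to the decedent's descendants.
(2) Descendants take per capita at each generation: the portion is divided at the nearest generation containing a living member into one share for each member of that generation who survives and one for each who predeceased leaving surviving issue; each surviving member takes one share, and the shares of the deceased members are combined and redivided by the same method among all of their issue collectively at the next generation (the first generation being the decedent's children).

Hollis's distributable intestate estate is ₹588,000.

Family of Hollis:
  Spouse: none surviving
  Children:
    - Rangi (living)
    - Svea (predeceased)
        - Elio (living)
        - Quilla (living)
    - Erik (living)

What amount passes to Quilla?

Quilla receives ₹98,000.

The entire ₹588,000 passes to the descendants.
That amount (₹588,000) is divided at the children's generation into 3 shares of ₹196,000. Rangi and Erik each take ₹196,000. The remaining share for the deceased Svea (₹196,000) is carried to the next generation.
That pool (₹196,000) is divided at the grandchildren's generation equally among Elio and Quilla: ₹98,000 each.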